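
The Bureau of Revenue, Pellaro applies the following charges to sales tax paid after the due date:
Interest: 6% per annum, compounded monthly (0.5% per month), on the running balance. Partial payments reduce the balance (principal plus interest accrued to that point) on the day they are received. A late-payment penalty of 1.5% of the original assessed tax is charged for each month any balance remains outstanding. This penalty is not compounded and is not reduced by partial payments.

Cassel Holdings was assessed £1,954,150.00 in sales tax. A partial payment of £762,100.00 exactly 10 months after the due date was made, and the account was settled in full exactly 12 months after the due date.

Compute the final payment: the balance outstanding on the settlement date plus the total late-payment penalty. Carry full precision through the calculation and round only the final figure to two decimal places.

£1,656,684.64

Balance at month 10: £1,954,150.0000 × (1 + 0.005)^10 = £2,054,085.4890…
After £762,100.00 payment: £2,054,085.4890… − £762,100.00 = £1,291,985.4890…
Balance at month 12: £1,291,985.4890… × (1 + 0.005)^2 = £1,304,937.6436…
Penalty: 12 × 1.5% × £1,954,150.00 = £351,747.00
Final settlement = outstanding balance + penalty = £1,304,937.6436… + £351,747.00 = £1,656,684.64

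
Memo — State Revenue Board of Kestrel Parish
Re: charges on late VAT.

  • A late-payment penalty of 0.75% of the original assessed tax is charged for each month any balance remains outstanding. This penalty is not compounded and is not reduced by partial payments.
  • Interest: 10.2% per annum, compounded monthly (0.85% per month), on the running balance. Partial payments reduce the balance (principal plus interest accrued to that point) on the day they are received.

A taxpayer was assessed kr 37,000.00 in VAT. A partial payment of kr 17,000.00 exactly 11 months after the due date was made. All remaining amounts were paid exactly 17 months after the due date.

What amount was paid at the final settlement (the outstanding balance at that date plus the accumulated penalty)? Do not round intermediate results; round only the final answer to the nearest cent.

kr 29,557.85

Balance at month 11: kr 37,000.0000 × (1 + 0.0085)^11 = kr 40,610.3425…
After kr 17,000.00 payment: kr 40,610.3425… − kr 17,000.00 = kr 23,610.3425…
Balance at month 17: kr 23,610.3425… × (1 + 0.0085)^6 = kr 24,840.3495…
Penalty: 17 × 0.75% × kr 37,000.00 = kr 4,717.50
Final settlement = outstanding balance + penalty = kr 24,840.3495… + kr 4,717.50 = kr 29,557.85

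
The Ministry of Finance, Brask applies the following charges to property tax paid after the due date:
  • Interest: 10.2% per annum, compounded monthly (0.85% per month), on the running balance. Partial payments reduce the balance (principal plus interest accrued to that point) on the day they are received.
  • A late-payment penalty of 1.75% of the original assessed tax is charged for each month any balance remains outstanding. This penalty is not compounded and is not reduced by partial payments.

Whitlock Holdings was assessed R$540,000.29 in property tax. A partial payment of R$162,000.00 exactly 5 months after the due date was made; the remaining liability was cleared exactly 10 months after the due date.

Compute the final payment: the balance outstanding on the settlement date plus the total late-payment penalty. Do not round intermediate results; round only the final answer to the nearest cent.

Balance at month 5: R$540,000.2900 × (1 + 0.0085)^5 = R$563,343.7829…
After R$162,000.00 payment: R$563,343.7829… − R$162,000.00 = R$401,343.7829…
Balance at month 10: R$401,343.7829… × (1 + 0.0085)^5 = R$418,693.3398…
Penalty: 10 × 1.75% × R$540,000.29 = R$94,500.05…
Final settlement = outstanding balance + penalty = R$418,693.3398… + R$94,500.05… = R$513,193.39

R$513,193.39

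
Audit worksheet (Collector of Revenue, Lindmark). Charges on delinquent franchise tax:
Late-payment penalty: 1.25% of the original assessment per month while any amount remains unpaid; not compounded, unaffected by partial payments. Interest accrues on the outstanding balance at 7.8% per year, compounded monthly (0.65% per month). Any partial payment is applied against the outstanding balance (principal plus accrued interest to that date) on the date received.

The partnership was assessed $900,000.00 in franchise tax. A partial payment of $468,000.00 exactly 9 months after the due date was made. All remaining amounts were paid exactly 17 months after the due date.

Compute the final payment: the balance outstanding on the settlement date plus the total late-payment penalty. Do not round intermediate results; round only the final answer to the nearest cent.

$703,146.46

Balance at month 9: $900,000.0000 × (1 + 0.0065)^9 = $954,039.8654…
After $468,000.00 payment: $954,039.8654… − $468,000.00 = $486,039.8654…
Balance at month 17: $486,039.8654… × (1 + 0.0065)^8 = $511,896.4594…
Penalty: 17 × 1.25% × $900,000.00 = $191,250.00
Final settlement = outstanding balance + penalty = $511,896.4594… + $191,250.00 = $703,146.46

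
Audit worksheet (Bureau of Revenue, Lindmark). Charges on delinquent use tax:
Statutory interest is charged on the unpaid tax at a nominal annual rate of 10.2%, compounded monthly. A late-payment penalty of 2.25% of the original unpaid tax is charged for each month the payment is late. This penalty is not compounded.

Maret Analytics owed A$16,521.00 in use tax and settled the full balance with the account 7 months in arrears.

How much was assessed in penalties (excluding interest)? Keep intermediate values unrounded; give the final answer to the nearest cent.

Late-payment penalty = 2.25% × A$16,521.00 × 7 mo = A$2,602.06…

A$2,602.06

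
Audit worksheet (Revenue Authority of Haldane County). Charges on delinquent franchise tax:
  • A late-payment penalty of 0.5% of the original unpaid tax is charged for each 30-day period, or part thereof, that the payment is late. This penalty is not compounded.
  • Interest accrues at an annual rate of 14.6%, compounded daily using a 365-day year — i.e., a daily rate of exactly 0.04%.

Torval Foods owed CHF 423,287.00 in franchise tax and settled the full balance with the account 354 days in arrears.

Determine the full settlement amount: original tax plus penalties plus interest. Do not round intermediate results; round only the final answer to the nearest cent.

CHF 513,059.02

Penalty periods: ⌈354/30⌉ = 12; penalty = 12 × 0.5% × CHF 423,287.00 = CHF 25,397.22
Interest: CHF 423,287.00 × ((1 + 0.0004)^354 − 1) = CHF 423,287.00 × 0.15208309… = CHF 64,374.7955…
Total = CHF 423,287.00 + CHF 25,397.2200 + CHF 64,374.7955… = CHF 513,059.02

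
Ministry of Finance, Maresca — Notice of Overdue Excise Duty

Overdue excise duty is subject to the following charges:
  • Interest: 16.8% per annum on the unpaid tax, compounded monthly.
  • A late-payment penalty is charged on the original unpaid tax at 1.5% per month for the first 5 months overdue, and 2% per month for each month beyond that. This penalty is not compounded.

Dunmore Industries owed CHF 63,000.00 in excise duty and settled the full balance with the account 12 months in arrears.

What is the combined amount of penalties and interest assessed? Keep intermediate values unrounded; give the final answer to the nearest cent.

CHF 24,983.23

Penalty, months 1–5: 5 × 1.5% × CHF 63,000.00 = CHF 4,725.00
Penalty, months 6–12: 7 × 2% × CHF 63,000.00 = CHF 8,820.00
Interest (16.8%/yr ÷ 12 = 1.4%/month): CHF 63,000.00 × ((1 + 0.014)^12 − 1) = CHF 11,438.2251…
Penalties + interest = CHF 13,545.0000 + CHF 11,438.2251… = CHF 24,983.23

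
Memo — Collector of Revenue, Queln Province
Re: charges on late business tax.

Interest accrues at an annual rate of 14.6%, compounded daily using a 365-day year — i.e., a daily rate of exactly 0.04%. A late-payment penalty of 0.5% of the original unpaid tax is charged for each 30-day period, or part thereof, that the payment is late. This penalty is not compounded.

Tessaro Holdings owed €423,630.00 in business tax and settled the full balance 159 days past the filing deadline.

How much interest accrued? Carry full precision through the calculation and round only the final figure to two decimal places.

Interest: €423,630.00 × ((1 + 0.0004)^159 − 1) = €423,630.00 × 0.06565250… = €27,812.3667…

€27,812.37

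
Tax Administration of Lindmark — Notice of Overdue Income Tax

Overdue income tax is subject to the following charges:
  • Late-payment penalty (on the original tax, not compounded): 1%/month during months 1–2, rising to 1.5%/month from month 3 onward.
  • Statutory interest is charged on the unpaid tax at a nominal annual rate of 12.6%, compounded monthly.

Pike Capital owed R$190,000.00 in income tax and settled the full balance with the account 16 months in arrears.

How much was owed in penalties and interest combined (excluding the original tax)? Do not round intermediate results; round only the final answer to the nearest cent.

R$78,261.18

Penalty, months 1–2: 2 × 1% × R$190,000.00 = R$3,800.00
Penalty, months 3–16: 14 × 1.5% × R$190,000.00 = R$39,900.00
Interest (12.6%/yr ÷ 12 = 1.05%/month): R$190,000.00 × ((1 + 0.0105)^16 − 1) = R$34,561.1825…
Penalties + interest = R$43,700.0000 + R$34,561.1825… = R$78,261.18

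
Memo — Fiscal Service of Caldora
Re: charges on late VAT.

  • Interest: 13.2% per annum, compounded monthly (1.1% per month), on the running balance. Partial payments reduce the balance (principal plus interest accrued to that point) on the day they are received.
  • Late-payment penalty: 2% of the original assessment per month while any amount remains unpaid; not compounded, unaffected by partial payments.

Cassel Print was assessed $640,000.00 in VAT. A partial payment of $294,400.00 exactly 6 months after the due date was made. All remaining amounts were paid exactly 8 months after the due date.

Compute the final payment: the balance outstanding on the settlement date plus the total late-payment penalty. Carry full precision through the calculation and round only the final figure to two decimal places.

Balance at month 6: $640,000.0000 × (1 + 0.011)^6 = $683,418.7780…
After $294,400.00 payment: $683,418.7780… − $294,400.00 = $389,018.7780…
Balance at month 8: $389,018.7780… × (1 + 0.011)^2 = $397,624.2624…
Penalty: 8 × 2% × $640,000.00 = $102,400.00
Final settlement = outstanding balance + penalty = $397,624.2624… + $102,400.00 = $500,024.26

$500,024.26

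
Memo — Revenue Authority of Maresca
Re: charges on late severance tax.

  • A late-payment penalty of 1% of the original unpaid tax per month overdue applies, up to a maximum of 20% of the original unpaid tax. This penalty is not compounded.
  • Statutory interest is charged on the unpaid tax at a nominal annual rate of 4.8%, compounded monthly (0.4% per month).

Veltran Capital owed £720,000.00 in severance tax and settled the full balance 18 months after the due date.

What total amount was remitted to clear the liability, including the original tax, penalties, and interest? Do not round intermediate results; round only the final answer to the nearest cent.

Penalty: 18 × 1% × £720,000.00 = £129,600.00 (below the 20% cap of £144,000.00)
Interest: £720,000.00 × ((1 + 0.004)^18 − 1) = £720,000.00 × 0.0745010… = £53,640.7317…
Total = £720,000.00 + £129,600.0000 + £53,640.7317… = £903,240.73

£903,240.73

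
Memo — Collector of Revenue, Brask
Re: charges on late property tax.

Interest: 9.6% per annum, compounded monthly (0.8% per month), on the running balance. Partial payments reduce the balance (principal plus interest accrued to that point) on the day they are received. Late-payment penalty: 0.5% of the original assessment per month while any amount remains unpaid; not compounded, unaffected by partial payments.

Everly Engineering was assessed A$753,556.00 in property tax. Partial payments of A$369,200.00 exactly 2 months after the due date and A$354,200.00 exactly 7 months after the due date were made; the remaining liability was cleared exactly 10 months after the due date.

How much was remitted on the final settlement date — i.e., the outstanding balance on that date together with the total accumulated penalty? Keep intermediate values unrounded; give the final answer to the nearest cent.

A$97,465.39

Balance at month 2: A$753,556.0000 × (1 + 0.008)^2 = A$765,661.1236…
After A$369,200.00 payment: A$765,661.1236… − A$369,200.00 = A$396,461.1236…
Balance at month 7: A$396,461.1236… × (1 + 0.008)^5 = A$412,575.3417…
After A$354,200.00 payment: A$412,575.3417… − A$354,200.00 = A$58,375.3417…
Balance at month 10: A$58,375.3417… × (1 + 0.008)^3 = A$59,787.5878…
Penalty: 10 × 0.5% × A$753,556.00 = A$37,677.80
Final settlement = outstanding balance + penalty = A$59,787.5878… + A$37,677.80 = A$97,465.39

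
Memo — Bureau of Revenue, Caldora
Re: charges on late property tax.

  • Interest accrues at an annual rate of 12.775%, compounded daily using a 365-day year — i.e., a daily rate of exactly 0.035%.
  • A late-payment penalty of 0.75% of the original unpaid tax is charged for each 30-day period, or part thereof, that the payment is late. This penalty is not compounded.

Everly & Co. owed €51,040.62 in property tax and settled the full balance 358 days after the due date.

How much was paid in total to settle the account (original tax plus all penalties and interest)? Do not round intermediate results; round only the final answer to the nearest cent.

Penalty periods: ⌈358/30⌉ = 12; penalty = 12 × 0.75% × €51,040.62 = €4,593.66…
Interest: €51,040.62 × ((1 + 0.00035)^358 − 1) = €51,040.62 × 0.13346360… = €6,812.0649…
Total = €51,040.62 + €4,593.6558 + €6,812.0649… = €62,446.34

€62,446.34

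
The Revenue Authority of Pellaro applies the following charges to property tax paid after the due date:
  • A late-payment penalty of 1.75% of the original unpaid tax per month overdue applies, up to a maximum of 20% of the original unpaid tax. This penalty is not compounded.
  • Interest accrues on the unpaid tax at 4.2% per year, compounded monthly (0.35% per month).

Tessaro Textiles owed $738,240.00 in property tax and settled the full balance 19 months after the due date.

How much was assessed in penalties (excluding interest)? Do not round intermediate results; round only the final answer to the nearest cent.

$147,648.00

Penalty (uncapped): 19 × 1.75% × $738,240.00 = $245,464.80; cap = 20% × $738,240.00 = $147,648.00 → penalty = $147,648.00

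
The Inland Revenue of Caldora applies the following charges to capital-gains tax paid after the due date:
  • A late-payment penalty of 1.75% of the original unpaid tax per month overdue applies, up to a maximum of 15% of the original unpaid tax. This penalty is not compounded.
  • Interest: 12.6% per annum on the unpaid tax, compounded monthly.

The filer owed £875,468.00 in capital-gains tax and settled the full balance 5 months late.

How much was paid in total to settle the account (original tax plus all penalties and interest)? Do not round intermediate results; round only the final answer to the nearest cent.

£999,008.91

Penalty: 5 × 1.75% × £875,468.00 = £76,603.45 (below the 15% cap of £131,320.20)
Interest (12.6%/yr ÷ 12 = 1.05%/month): £875,468.00 × ((1 + 0.0105)^5 − 1) = £46,937.4614…
Total = £875,468.00 + £76,603.4500 + £46,937.4614… = £999,008.91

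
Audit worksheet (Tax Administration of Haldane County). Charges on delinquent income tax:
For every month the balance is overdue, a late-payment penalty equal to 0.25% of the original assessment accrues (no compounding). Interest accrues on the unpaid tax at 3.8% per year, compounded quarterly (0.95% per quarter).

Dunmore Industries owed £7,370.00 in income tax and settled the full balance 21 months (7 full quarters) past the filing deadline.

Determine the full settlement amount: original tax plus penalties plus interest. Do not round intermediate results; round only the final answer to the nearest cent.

Late-payment penalty = 0.25% × £7,370.00 × 21 mo = £386.93…
Interest: £7,370.00 × ((1 + 0.0095)^7 − 1) = £7,370.00 × 0.0684255… = £504.2963…
Total = £7,370.00 + £386.9250 + £504.2963… = £8,261.22

£8,261.22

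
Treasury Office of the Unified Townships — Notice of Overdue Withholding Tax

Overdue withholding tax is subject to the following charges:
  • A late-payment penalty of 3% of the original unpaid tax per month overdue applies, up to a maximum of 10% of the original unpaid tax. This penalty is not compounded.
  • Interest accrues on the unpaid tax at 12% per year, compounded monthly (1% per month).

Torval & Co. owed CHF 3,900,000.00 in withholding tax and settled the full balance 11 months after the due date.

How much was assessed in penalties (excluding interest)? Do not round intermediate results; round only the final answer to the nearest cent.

CHF 390,000.00

Penalty (uncapped): 11 × 3% × CHF 3,900,000.00 = CHF 1,287,000.00; cap = 10% × CHF 3,900,000.00 = CHF 390,000.00 → penalty = CHF 390,000.00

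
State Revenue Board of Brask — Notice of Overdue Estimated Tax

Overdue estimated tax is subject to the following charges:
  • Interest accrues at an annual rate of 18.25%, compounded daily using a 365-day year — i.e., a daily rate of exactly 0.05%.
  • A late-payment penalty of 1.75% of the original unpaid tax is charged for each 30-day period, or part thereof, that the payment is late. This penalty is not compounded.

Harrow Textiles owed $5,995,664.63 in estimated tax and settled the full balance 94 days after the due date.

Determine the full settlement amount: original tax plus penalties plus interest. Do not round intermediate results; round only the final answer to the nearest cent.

Penalty periods: ⌈94/30⌉ = 4; penalty = 4 × 1.75% × $5,995,664.63 = $419,696.52…
Interest: $5,995,664.63 × ((1 + 0.0005)^94 − 1) = $5,995,664.63 × 0.04810970… = $288,449.6136…
Total = $5,995,664.63 + $419,696.5241 + $288,449.6136… = $6,703,810.77

$6,703,810.77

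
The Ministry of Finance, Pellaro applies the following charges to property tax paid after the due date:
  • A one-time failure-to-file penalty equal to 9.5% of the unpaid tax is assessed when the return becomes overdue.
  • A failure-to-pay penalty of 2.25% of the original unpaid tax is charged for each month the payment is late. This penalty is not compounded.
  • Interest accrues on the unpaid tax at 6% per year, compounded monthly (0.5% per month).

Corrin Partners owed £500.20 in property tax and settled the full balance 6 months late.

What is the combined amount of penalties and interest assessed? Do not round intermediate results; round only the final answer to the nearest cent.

Failure-to-file penalty: 9.5% × £500.20 = £47.52…
Failure-to-pay penalty = 2.25% × £500.20 × 6 mo = £67.53…
Interest: £500.20 × ((1 + 0.005)^6 − 1) = £500.20 × 0.0303775… = £15.1948…
Penalties + interest = £115.0460 + £15.1948… = £130.24

£130.24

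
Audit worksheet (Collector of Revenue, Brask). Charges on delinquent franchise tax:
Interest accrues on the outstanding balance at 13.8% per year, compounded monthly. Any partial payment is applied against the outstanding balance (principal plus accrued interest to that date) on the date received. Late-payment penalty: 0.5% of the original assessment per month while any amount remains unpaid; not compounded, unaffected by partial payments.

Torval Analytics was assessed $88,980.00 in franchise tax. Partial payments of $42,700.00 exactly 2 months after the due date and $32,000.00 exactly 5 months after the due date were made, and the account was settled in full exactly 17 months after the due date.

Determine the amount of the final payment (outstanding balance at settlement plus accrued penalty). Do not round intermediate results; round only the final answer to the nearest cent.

$28,239.54

Monthly rate = 13.8% ÷ 12 = 1.15%
Balance at month 2: $88,980.0000 × (1 + 0.0115)^2 = $91,038.3076…
After $42,700.00 payment: $91,038.3076… − $42,700.00 = $48,338.3076…
Balance at month 5: $48,338.3076… × (1 + 0.0115)^3 = $50,025.2310…
After $32,000.00 payment: $50,025.2310… − $32,000.00 = $18,025.2310…
Balance at month 17: $18,025.2310… × (1 + 0.0115)^12 = $20,676.2361…
Penalty: 17 × 0.5% × $88,980.00 = $7,563.30
Final settlement = outstanding balance + penalty = $20,676.2361… + $7,563.30 = $28,239.54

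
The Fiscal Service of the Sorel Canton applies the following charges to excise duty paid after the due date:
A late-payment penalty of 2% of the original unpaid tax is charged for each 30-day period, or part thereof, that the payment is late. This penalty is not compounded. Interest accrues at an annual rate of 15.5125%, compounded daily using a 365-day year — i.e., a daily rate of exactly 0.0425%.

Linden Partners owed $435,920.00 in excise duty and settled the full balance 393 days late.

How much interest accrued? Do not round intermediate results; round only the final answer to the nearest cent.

$79,224.92

Interest: $435,920.00 × ((1 + 0.000425)^393 − 1) = $435,920.00 × 0.18174188… = $79,224.9192…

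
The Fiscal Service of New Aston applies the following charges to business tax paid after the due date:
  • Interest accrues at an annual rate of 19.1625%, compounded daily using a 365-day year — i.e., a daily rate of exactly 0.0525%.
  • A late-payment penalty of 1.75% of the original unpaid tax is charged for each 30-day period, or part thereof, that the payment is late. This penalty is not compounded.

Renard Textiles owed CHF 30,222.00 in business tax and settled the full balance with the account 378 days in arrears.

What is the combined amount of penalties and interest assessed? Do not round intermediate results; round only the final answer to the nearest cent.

Penalty periods: ⌈378/30⌉ = 13; penalty = 13 × 1.75% × CHF 30,222.00 = CHF 6,875.51…
Interest: CHF 30,222.00 × ((1 + 0.000525)^378 − 1) = CHF 30,222.00 × 0.21944755… = CHF 6,632.1437…
Penalties + interest = CHF 6,875.5050 + CHF 6,632.1437… = CHF 13,507.65

CHF 13,507.65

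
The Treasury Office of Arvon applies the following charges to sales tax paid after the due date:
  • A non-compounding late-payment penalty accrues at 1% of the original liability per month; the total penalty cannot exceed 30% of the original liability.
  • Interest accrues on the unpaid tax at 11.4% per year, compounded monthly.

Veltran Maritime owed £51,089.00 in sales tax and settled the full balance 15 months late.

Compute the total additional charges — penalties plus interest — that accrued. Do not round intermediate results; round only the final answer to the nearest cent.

£15,448.17

Penalty: 15 × 1% × £51,089.00 = £7,663.35 (below the 30% cap of £15,326.70)
Interest (11.4%/yr ÷ 12 = 0.95%/month): £51,089.00 × ((1 + 0.0095)^15 − 1) = £7,784.8248…
Penalties + interest = £7,663.3500 + £7,784.8248… = £15,448.17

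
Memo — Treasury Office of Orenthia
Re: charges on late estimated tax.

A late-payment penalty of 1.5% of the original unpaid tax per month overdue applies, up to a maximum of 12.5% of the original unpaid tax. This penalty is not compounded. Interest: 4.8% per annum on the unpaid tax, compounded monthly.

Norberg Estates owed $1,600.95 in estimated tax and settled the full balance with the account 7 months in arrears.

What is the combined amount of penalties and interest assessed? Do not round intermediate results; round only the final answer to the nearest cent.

$213.47

Penalty: 7 × 1.5% × $1,600.95 = $168.10… (below the 12.5% cap of $200.12…)
Interest (4.8%/yr ÷ 12 = 0.4%/month): $1,600.95 × ((1 + 0.004)^7 − 1) = $45.3681…
Penalties + interest = $168.0998… + $45.3681… = $213.47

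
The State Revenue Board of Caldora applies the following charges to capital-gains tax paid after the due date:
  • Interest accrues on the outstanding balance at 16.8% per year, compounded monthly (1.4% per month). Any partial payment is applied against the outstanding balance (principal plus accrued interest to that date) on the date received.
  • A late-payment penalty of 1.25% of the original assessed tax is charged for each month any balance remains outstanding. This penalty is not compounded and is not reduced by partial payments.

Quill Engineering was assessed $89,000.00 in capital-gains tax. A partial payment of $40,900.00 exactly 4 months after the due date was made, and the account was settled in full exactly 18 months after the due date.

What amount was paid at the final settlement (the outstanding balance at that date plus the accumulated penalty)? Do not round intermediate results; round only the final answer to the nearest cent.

$84,643.74

Balance at month 4: $89,000.0000 × (1 + 0.014)^4 = $94,089.6443…
After $40,900.00 payment: $94,089.6443… − $40,900.00 = $53,189.6443…
Balance at month 18: $53,189.6443… × (1 + 0.014)^14 = $64,618.7356…
Penalty: 18 × 1.25% × $89,000.00 = $20,025.00
Final settlement = outstanding balance + penalty = $64,618.7356… + $20,025.00 = $84,643.74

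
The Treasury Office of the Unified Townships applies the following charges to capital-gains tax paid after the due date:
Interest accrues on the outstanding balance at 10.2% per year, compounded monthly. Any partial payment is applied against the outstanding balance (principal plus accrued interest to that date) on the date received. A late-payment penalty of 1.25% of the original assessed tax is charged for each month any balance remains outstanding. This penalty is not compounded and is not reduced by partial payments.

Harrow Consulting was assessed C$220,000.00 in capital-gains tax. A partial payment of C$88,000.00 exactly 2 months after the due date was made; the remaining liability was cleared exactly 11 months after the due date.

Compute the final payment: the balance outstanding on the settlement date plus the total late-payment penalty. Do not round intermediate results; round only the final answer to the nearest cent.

C$176,751.42

Monthly rate = 10.2% ÷ 12 = 0.85%
Balance at month 2: C$220,000.0000 × (1 + 0.0085)^2 = C$223,755.8950
After C$88,000.00 payment: C$223,755.8950 − C$88,000.00 = C$135,755.8950
Balance at month 11: C$135,755.8950 × (1 + 0.0085)^9 = C$146,501.4153…
Penalty: 11 × 1.25% × C$220,000.00 = C$30,250.00
Final settlement = outstanding balance + penalty = C$146,501.4153… + C$30,250.00 = C$176,751.42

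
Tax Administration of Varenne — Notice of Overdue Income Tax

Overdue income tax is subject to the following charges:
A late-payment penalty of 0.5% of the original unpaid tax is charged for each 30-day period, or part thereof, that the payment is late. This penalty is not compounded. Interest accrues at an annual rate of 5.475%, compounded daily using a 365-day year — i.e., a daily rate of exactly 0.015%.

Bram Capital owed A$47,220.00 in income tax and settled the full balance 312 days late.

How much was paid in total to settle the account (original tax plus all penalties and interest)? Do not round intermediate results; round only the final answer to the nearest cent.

A$52,079.35

Penalty periods: ⌈312/30⌉ = 11; penalty = 11 × 0.5% × A$47,220.00 = A$2,597.10
Interest: A$47,220.00 × ((1 + 0.00015)^312 − 1) = A$47,220.00 × 0.04790873… = A$2,262.2501…
Total = A$47,220.00 + A$2,597.1000 + A$2,262.2501… = A$52,079.35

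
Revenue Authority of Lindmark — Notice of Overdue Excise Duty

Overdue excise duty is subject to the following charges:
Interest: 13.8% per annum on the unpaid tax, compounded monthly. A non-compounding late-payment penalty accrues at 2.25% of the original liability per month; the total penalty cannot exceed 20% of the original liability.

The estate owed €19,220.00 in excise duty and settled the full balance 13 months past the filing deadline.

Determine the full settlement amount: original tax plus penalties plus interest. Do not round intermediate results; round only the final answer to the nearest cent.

Penalty (uncapped): 13 × 2.25% × €19,220.00 = €5,621.85; cap = 20% × €19,220.00 = €3,844.00 → penalty = €3,844.00
Interest (13.8%/yr ÷ 12 = 1.15%/month): €19,220.00 × ((1 + 0.0115)^13 − 1) = €3,080.2594…
Total = €19,220.00 + €3,844.0000 + €3,080.2594… = €26,144.26

€26,144.26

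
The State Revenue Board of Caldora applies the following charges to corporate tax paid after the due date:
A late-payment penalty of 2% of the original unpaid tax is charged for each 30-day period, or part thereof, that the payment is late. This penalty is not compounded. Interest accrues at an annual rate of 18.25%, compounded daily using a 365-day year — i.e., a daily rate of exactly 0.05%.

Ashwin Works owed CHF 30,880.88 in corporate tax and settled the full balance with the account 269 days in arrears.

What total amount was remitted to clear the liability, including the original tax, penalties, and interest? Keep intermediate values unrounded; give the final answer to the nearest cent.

CHF 40,884.01

Penalty periods: ⌈269/30⌉ = 9; penalty = 9 × 2% × CHF 30,880.88 = CHF 5,558.56…
Interest: CHF 30,880.88 × ((1 + 0.0005)^269 − 1) = CHF 30,880.88 × 0.14392621… = CHF 4,444.5679…
Total = CHF 30,880.88 + CHF 5,558.5584 + CHF 4,444.5679… = CHF 40,884.01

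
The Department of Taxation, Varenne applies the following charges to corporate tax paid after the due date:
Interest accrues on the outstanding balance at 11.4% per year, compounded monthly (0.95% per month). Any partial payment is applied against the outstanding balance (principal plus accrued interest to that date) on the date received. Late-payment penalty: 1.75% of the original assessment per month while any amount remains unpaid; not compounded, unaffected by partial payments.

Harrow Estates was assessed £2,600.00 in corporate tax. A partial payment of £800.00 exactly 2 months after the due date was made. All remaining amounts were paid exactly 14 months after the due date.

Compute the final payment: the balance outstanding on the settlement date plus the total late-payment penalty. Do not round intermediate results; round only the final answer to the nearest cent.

£2,708.87

Balance at month 2: £2,600.0000 × (1 + 0.0095)^2 = £2,649.6347…
After £800.00 payment: £2,649.6347… − £800.00 = £1,849.6347…
Balance at month 14: £1,849.6347… × (1 + 0.0095)^12 = £2,071.8668…
Penalty: 14 × 1.75% × £2,600.00 = £637.00
Final settlement = outstanding balance + penalty = £2,071.8668… + £637.00 = £2,708.87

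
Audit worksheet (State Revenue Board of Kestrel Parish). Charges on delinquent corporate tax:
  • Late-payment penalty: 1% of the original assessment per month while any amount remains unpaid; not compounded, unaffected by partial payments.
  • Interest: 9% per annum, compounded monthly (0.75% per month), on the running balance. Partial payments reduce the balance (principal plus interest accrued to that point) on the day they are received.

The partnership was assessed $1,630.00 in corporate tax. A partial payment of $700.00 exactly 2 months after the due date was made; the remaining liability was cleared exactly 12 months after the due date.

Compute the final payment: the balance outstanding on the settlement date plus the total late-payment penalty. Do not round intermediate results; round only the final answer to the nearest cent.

$1,224.20

Balance at month 2: $1,630.0000 × (1 + 0.0075)^2 = $1,654.5417…
After $700.00 payment: $1,654.5417… − $700.00 = $954.5417…
Balance at month 12: $954.5417… × (1 + 0.0075)^10 = $1,028.5975…
Penalty: 12 × 1% × $1,630.00 = $195.60
Final settlement = outstanding balance + penalty = $1,028.5975… + $195.60 = $1,224.20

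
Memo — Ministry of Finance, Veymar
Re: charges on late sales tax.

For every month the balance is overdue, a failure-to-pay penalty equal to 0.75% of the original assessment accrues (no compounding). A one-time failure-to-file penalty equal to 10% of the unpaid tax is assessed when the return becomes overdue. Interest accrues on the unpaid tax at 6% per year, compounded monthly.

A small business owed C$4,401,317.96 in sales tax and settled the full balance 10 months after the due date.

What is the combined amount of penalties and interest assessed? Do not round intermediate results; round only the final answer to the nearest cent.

C$995,314.62

Failure-to-file penalty: 10% × C$4,401,317.96 = C$440,131.80…
Failure-to-pay penalty = 0.75% × C$4,401,317.96 × 10 mo = C$330,098.85…
Interest (6%/yr ÷ 12 = 0.5%/month): C$4,401,317.96 × ((1 + 0.005)^10 − 1) = C$225,083.9816…
Penalties + interest = C$770,230.6430 + C$225,083.9816… = C$995,314.62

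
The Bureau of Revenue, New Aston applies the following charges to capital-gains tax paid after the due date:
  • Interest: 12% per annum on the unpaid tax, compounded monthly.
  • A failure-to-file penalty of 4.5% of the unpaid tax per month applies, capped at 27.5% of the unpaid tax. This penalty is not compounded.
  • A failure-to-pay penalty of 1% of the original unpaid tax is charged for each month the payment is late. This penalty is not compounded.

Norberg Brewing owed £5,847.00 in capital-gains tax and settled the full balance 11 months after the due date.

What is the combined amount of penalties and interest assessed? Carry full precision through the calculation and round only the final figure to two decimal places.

£2,927.41

Failure-to-file: 11 × 4.5% × £5,847.00 = £2,894.27…, capped at 27.5% × £5,847.00 = £1,607.93…
Failure-to-pay penalty = 1% × £5,847.00 × 11 mo = £643.17
Interest (12%/yr ÷ 12 = 1%/month): £5,847.00 × ((1 + 0.01)^11 − 1) = £676.3128…
Penalties + interest = £2,251.0950 + £676.3128… = £2,927.41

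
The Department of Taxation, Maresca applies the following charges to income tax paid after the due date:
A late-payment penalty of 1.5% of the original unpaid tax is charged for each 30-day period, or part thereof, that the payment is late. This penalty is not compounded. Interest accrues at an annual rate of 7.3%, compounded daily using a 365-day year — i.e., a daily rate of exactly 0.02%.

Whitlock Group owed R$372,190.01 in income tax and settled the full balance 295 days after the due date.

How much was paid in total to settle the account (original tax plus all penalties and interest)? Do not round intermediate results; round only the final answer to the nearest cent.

Penalty periods: ⌈295/30⌉ = 10; penalty = 10 × 1.5% × R$372,190.01 = R$55,828.50…
Interest: R$372,190.01 × ((1 + 0.0002)^295 − 1) = R$372,190.01 × 0.06076898… = R$22,617.6084…
Total = R$372,190.01 + R$55,828.5015 + R$22,617.6084… = R$450,636.12

R$450,636.12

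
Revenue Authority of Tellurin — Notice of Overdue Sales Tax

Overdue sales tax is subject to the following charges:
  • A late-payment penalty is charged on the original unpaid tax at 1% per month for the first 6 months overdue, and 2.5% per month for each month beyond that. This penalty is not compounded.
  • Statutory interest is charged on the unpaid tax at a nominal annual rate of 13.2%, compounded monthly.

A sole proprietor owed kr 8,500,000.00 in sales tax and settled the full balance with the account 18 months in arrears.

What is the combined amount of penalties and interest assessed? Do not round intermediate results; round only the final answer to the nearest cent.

kr 4,909,985.14

Penalty, months 1–6: 6 × 1% × kr 8,500,000.00 = kr 510,000.00
Penalty, months 7–18: 12 × 2.5% × kr 8,500,000.00 = kr 2,550,000.00
Interest (13.2%/yr ÷ 12 = 1.1%/month): kr 8,500,000.00 × ((1 + 0.011)^18 − 1) = kr 1,849,985.1423…
Penalties + interest = kr 3,060,000.0000 + kr 1,849,985.1423… = kr 4,909,985.14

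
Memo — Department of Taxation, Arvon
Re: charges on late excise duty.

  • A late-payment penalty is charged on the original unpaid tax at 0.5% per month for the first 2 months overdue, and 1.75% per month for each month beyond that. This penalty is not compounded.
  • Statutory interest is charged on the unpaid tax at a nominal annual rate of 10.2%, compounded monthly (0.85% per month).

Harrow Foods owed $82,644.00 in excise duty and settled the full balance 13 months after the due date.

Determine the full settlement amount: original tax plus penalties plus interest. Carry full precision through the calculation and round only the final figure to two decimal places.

$108,992.14

Penalty, months 1–2: 2 × 0.5% × $82,644.00 = $826.44
Penalty, months 3–13: 11 × 1.75% × $82,644.00 = $15,908.97
Interest: $82,644.00 × ((1 + 0.0085)^13 − 1) = $82,644.00 × 0.1163149… = $9,612.7311…
Total = $82,644.00 + $16,735.4100 + $9,612.7311… = $108,992.14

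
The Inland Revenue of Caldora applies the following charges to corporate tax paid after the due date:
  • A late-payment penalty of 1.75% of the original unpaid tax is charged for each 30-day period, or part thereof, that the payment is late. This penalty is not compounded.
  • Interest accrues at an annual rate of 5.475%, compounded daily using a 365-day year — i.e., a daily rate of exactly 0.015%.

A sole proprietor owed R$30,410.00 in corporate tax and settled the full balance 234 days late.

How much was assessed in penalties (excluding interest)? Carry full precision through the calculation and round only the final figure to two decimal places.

Penalty periods: ⌈234/30⌉ = 8; penalty = 8 × 1.75% × R$30,410.00 = R$4,257.40

R$4,257.40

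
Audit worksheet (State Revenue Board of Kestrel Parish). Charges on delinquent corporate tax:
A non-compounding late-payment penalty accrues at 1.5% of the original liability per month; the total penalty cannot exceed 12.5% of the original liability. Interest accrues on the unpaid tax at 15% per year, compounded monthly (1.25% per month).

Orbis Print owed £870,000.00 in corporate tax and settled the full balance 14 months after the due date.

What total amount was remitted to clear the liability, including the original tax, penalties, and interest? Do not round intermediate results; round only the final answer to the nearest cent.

Penalty (uncapped): 14 × 1.5% × £870,000.00 = £182,700.00; cap = 12.5% × £870,000.00 = £108,750.00 → penalty = £108,750.00
Interest: £870,000.00 × ((1 + 0.0125)^14 − 1) = £870,000.00 × 0.1899547… = £165,260.6312…
Total = £870,000.00 + £108,750.0000 + £165,260.6312… = £1,144,010.63

£1,144,010.63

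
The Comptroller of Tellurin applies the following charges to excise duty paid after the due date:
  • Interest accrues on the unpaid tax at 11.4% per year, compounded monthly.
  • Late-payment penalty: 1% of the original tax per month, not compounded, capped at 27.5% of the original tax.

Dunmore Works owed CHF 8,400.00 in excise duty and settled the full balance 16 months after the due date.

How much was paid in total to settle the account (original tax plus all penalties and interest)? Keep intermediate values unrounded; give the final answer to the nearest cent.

Penalty: 16 × 1% × CHF 8,400.00 = CHF 1,344.00 (below the 27.5% cap of CHF 2,310.00)
Interest (11.4%/yr ÷ 12 = 0.95%/month): CHF 8,400.00 × ((1 + 0.0095)^16 − 1) = CHF 1,371.9325…
Total = CHF 8,400.00 + CHF 1,344.0000 + CHF 1,371.9325… = CHF 11,115.93

CHF 11,115.93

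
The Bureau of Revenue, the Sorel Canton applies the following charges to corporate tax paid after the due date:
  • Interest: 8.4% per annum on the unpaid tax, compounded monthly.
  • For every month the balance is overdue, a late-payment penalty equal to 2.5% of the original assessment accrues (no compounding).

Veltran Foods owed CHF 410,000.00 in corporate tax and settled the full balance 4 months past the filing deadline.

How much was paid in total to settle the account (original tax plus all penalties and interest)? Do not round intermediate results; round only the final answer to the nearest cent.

Late-payment penalty = 2.5% × CHF 410,000.00 × 4 mo = CHF 41,000.00
Interest (8.4%/yr ÷ 12 = 0.7%/month): CHF 410,000.00 × ((1 + 0.007)^4 − 1) = CHF 11,601.1035…
Total = CHF 410,000.00 + CHF 41,000.0000 + CHF 11,601.1035… = CHF 462,601.10

CHF 462,601.10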